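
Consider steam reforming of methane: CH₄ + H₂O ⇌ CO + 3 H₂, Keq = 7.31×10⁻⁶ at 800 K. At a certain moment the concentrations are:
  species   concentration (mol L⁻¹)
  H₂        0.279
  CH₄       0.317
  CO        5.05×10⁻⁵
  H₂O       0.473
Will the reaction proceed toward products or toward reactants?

no net change (already at equilibrium)

Q = [CO]·[H₂]³ / ([CH₄]·[H₂O]) = (5.05×10⁻⁵)·(0.279)³ / ((0.317)·(0.473)) = 7.31×10⁻⁶
Q = 7.31×10⁻⁶ = Keq, so the system is already at equilibrium.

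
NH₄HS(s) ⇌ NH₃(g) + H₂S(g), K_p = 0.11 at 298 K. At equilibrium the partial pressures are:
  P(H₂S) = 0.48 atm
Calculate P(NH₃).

(NH₄HS is a pure solid — omitted from K_p.)
At equilibrium, K_p = P(NH₃)·P(H₂S) = 0.11.
(P(NH₃))·(0.48) = 0.11
P(NH₃) = 0.229 = 0.23 atm

P(NH₃) = 0.23 atm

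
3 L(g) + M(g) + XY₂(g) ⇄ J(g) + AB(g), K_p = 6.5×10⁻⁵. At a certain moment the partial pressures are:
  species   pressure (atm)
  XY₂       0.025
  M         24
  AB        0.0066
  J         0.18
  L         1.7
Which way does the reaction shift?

in the reverse direction

Q_p = P(J)·P(AB) / (P(L)³·P(M)·P(XY₂)) = (0.18)·(0.0066) / ((1.7)³·(24)·(0.025)) = 4.0×10⁻⁴
Q_p = 4.0×10⁻⁴ > K_p = 6.5×10⁻⁵, so the reverse reaction proceeds.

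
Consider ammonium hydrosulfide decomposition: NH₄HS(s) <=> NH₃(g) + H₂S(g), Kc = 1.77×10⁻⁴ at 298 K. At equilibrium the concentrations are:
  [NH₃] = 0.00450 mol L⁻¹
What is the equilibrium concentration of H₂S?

(NH₄HS is a pure solid — omitted from Kc.)
At equilibrium, Kc = [NH₃]·[H₂S] = 1.77×10⁻⁴.
(0.00450)·([H₂S]) = 1.77×10⁻⁴
[H₂S] = 0.0393 mol L⁻¹

[H₂S] = 0.0393 mol L⁻¹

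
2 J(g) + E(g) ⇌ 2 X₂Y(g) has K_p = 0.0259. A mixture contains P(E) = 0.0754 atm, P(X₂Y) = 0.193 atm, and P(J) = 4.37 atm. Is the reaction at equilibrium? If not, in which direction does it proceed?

Q_p = P(X₂Y)² / (P(J)²·P(E)) = (0.193)² / ((4.37)²·(0.0754)) = 0.0259
Q_p = 0.0259 = K_p, so the system is already at equilibrium.

at equilibrium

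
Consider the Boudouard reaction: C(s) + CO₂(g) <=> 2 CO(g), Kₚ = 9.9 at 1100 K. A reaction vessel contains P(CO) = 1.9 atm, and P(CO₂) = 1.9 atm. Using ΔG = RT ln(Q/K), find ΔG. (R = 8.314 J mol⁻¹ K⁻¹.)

ΔG = -15.1 kJ/mol

(C is a pure solid — omitted from Qₚ.)
Qₚ = P(CO)² / P(CO₂) = (1.9)² / (1.9) = 1.90
ΔG = RT ln(Qₚ/Kₚ) = (8.314 J mol⁻¹ K⁻¹)(1100 K) × ln(1.90/9.9)
   = (9.145 kJ/mol)(-1.651) = -15.1 kJ/mol
ΔG < 0, so the forward reaction is spontaneous (proceeds forward).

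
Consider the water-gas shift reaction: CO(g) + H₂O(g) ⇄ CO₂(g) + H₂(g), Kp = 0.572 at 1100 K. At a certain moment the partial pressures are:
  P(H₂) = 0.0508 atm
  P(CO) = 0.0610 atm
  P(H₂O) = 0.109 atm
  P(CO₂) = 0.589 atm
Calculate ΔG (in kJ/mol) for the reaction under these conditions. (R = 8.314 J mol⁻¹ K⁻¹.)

ΔG = 18.9 kJ/mol

Qp = P(CO₂)·P(H₂) / (P(CO)·P(H₂O)) = (0.589)·(0.0508) / ((0.0610)·(0.109)) = 4.50
ΔG = RT ln(Qp/Kp) = (8.314 J mol⁻¹ K⁻¹)(1100 K) × ln(4.50/0.572)
   = (9.145 kJ/mol)(2.063) = 18.9 kJ/mol
ΔG > 0, so the forward reaction is non-spontaneous (proceeds in reverse).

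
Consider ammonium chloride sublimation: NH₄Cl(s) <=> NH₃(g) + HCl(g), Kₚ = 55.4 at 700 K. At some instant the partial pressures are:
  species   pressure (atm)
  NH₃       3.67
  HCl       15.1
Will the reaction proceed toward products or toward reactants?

(NH₄Cl is a pure solid — omitted from Qₚ.)
Qₚ = P(NH₃)·P(HCl) = (3.67)·(15.1) = 55.4
Qₚ = 55.4 = Kₚ, so the system is already at equilibrium.

neither direction; the system is at equilibrium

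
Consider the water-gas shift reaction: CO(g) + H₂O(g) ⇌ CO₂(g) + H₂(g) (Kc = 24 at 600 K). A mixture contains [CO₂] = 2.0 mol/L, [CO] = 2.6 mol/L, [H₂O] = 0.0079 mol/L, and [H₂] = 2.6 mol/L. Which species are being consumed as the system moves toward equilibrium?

CO₂, H₂ (products)

Qc = [CO₂]·[H₂] / ([CO]·[H₂O]) = (2.0)·(2.6) / ((2.6)·(0.0079)) = 250
Qc = 250 > Kc = 24: net reverse reaction.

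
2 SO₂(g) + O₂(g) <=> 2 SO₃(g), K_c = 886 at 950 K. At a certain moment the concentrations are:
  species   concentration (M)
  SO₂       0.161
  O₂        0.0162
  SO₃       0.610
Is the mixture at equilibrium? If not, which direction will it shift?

Q_c = [SO₃]² / ([SO₂]²·[O₂]) = (0.610)² / ((0.161)²·(0.0162)) = 886
Q_c = 886 = K_c; the system is at equilibrium.

yes, at equilibrium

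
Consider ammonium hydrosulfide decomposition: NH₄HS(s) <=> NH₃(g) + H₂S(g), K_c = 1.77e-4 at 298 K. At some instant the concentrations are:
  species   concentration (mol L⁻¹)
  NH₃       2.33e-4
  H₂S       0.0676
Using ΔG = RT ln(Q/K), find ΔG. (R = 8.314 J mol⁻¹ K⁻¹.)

(NH₄HS is a pure solid — omitted from Q_c.)
Q_c = [NH₃]·[H₂S] = (2.33e-4)·(0.0676) = 1.58e-5
ΔG = RT ln(Q_c/K_c) = (8.314 J mol⁻¹ K⁻¹)(298 K) × ln(1.58e-5/1.77e-4)
   = (2.478 kJ/mol)(-2.416) = -5.99 kJ/mol
ΔG < 0, so the forward reaction is spontaneous (proceeds forward).

ΔG = -5.99 kJ/mol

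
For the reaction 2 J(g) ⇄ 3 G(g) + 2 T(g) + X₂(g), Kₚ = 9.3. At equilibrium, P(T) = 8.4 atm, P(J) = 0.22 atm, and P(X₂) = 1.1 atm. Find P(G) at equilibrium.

P(G) = 0.18 atm

At equilibrium, Kₚ = P(G)³·P(T)²·P(X₂) / P(J)² = 9.3.
(P(G))³·(8.4)²·(1.1) / (0.22)² = 9.3
P(G)³ = 0.00580 ⇒ P(G) = 0.18 atm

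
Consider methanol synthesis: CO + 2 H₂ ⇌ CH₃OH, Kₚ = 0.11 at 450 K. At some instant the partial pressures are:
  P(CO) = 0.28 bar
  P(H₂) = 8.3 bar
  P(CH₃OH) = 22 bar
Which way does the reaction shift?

to the left

Qₚ = P(CH₃OH) / (P(CO)·P(H₂)²) = (22) / ((0.28)·(8.3)²) = 1.1
Qₚ = 1.1 > Kₚ = 0.11, so the reverse reaction proceeds.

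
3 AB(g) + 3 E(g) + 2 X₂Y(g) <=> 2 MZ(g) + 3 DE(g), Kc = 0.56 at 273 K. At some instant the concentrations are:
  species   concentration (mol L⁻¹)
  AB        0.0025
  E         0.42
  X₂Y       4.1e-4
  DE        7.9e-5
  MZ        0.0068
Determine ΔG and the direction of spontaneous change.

Qc = [MZ]²·[DE]³ / ([AB]³·[E]³·[X₂Y]²) = (0.0068)²·(7.9e-5)³ / ((0.0025)³·(0.42)³·(4.1e-4)²) = 0.117
ΔG = RT ln(Qc/Kc) = (8.314 J mol⁻¹ K⁻¹)(273 K) × ln(0.117/0.56)
   = (2.270 kJ/mol)(-1.566) = -3.55 kJ/mol
ΔG < 0, so the forward reaction is spontaneous (proceeds forward).

ΔG = -3.55 kJ/mol; the forward reaction is spontaneous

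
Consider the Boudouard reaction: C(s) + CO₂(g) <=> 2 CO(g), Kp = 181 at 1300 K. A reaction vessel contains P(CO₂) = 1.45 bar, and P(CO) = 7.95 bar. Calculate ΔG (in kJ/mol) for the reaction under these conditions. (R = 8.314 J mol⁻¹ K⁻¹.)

(C is a pure solid — omitted from Qp.)
Qp = P(CO)² / P(CO₂) = (7.95)² / (1.45) = 43.6
ΔG = RT ln(Qp/Kp) = (8.314 J mol⁻¹ K⁻¹)(1300 K) × ln(43.6/181)
   = (10.81 kJ/mol)(-1.423) = -15.4 kJ/mol
ΔG < 0, so the forward reaction is spontaneous (proceeds forward).

ΔG = -15.4 kJ/mol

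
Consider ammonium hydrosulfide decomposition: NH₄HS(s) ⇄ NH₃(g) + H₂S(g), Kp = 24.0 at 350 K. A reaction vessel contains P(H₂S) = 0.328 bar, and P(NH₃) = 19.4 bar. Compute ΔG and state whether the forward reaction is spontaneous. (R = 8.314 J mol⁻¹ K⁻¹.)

(NH₄HS is a pure solid — omitted from Qp.)
Qp = P(NH₃)·P(H₂S) = (19.4)·(0.328) = 6.36
ΔG = RT ln(Qp/Kp) = (8.314 J mol⁻¹ K⁻¹)(350 K) × ln(6.36/24.0)
   = (2.910 kJ/mol)(-1.328) = -3.86 kJ/mol
ΔG < 0, so the forward reaction is spontaneous (proceeds forward).

ΔG = -3.86 kJ/mol; the forward reaction is spontaneous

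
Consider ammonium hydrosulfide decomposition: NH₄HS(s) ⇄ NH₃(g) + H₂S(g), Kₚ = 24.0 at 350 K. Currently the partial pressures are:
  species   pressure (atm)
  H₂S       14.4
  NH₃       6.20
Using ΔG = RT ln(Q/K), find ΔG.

ΔG = 3.82 kJ/mol

(NH₄HS is a pure solid — omitted from Qₚ.)
Qₚ = P(NH₃)·P(H₂S) = (6.20)·(14.4) = 89.3
ΔG = RT ln(Qₚ/Kₚ) = (8.314 J mol⁻¹ K⁻¹)(350 K) × ln(89.3/24.0)
   = (2.910 kJ/mol)(1.314) = 3.82 kJ/mol
ΔG > 0, so the forward reaction is non-spontaneous (proceeds in reverse).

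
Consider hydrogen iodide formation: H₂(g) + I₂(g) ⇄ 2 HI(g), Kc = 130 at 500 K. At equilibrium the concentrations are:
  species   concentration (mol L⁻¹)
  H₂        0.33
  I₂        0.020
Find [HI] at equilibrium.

[HI] = 0.93 mol L⁻¹

At equilibrium, Kc = [HI]² / ([H₂]·[I₂]) = 130.
([HI])² / ((0.33)·(0.020)) = 130
[HI]² = 0.858 ⇒ [HI] = 0.93 mol L⁻¹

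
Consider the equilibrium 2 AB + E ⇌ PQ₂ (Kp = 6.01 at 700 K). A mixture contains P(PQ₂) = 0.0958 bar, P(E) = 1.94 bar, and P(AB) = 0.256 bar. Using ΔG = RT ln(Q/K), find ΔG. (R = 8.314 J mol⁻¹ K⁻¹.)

ΔG = -12.1 kJ/mol

Qp = P(PQ₂) / (P(AB)²·P(E)) = (0.0958) / ((0.256)²·(1.94)) = 0.754
ΔG = RT ln(Qp/Kp) = (8.314 J mol⁻¹ K⁻¹)(700 K) × ln(0.754/6.01)
   = (5.820 kJ/mol)(-2.076) = -12.1 kJ/mol
ΔG < 0, so the forward reaction is spontaneous (proceeds forward).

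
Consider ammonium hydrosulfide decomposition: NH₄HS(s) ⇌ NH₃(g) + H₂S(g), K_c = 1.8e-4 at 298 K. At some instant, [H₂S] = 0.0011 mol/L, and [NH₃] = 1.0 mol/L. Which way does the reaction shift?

toward reactants

(NH₄HS is a pure solid — omitted from Q_c.)
Q_c = [NH₃]·[H₂S] = (1.0)·(0.0011) = 0.0011
Q_c = 0.0011 > K_c = 1.8e-4, so the reverse reaction proceeds.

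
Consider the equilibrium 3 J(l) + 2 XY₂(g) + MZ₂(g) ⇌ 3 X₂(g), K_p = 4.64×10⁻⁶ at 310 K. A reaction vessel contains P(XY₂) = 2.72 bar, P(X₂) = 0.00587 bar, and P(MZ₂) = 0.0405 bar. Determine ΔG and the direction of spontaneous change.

ΔG = -4.97 kJ/mol; the forward reaction is spontaneous

(J is a pure liquid — omitted from Q_p.)
Q_p = P(X₂)³ / (P(XY₂)²·P(MZ₂)) = (0.00587)³ / ((2.72)²·(0.0405)) = 6.75×10⁻⁷
ΔG = RT ln(Q_p/K_p) = (8.314 J mol⁻¹ K⁻¹)(310 K) × ln(6.75×10⁻⁷/4.64×10⁻⁶)
   = (2.577 kJ/mol)(-1.928) = -4.97 kJ/mol
ΔG < 0, so the forward reaction is spontaneous (proceeds forward).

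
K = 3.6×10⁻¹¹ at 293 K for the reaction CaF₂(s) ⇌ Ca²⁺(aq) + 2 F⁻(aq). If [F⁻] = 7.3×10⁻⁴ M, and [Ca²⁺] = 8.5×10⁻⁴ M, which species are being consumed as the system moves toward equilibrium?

Ca²⁺, F⁻ (products)

(CaF₂ is a pure solid — omitted from Q.)
Q = [Ca²⁺]·[F⁻]² = (8.5×10⁻⁴)·(7.3×10⁻⁴)² = 4.5×10⁻¹⁰
Q = 4.5×10⁻¹⁰ > K = 3.6×10⁻¹¹: net reverse reaction.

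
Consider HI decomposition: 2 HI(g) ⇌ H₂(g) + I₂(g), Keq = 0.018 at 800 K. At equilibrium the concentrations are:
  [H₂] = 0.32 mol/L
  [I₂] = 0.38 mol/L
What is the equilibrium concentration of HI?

[HI] = 2.6 mol/L

At equilibrium, Keq = [H₂]·[I₂] / [HI]² = 0.018.
(0.32)·(0.38) / ([HI])² = 0.018
[HI]² = 6.76 ⇒ [HI] = 2.6 mol/L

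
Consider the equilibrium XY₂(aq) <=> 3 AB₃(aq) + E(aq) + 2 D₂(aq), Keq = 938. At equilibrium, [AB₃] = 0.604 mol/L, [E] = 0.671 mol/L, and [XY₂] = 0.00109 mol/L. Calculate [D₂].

At equilibrium, Keq = [AB₃]³·[E]·[D₂]² / [XY₂] = 938.
(0.604)³·(0.671)·([D₂])² / (0.00109) = 938
[D₂]² = 6.92 ⇒ [D₂] = 2.63 mol/L

[D₂] = 2.63 mol/L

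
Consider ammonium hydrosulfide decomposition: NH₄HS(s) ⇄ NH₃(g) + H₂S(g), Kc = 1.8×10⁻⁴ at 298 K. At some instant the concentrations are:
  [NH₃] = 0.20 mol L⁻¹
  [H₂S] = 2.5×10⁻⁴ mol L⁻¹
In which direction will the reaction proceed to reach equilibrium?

forward (toward products)

(NH₄HS is a pure solid — omitted from Qc.)
Qc = [NH₃]·[H₂S] = (0.20)·(2.5×10⁻⁴) = 5.0×10⁻⁵
Qc = 5.0×10⁻⁵ < Kc = 1.8×10⁻⁴, so the forward reaction proceeds.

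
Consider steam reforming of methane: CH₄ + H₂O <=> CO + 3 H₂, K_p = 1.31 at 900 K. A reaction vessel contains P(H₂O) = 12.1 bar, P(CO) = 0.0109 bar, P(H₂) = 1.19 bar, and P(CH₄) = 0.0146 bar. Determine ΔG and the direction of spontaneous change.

Q_p = P(CO)·P(H₂)³ / (P(CH₄)·P(H₂O)) = (0.0109)·(1.19)³ / ((0.0146)·(12.1)) = 0.104
ΔG = RT ln(Q_p/K_p) = (8.314 J mol⁻¹ K⁻¹)(900 K) × ln(0.104/1.31)
   = (7.483 kJ/mol)(-2.533) = -19.0 kJ/mol
ΔG < 0, so the forward reaction is spontaneous (proceeds forward).

ΔG = -19.0 kJ/mol; the forward reaction is spontaneous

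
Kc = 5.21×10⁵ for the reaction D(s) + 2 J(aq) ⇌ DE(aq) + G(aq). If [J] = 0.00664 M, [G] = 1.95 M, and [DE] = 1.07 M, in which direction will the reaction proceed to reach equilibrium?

forward (toward products)

(D is a pure solid — omitted from Qc.)
Qc = [DE]·[G] / [J]² = (1.07)·(1.95) / (0.00664)² = 47300
Qc = 47300 < Kc = 5.21×10⁵, so the forward reaction proceeds.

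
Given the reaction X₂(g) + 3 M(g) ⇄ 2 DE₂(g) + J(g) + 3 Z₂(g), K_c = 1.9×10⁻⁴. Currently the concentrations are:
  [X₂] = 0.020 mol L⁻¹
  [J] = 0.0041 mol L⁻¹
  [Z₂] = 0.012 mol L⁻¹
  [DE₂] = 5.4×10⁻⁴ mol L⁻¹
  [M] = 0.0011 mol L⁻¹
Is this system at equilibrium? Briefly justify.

no; Q < K, reaction proceeds forward

Q_c = [DE₂]²·[J]·[Z₂]³ / ([X₂]·[M]³) = (5.4×10⁻⁴)²·(0.0041)·(0.012)³ / ((0.020)·(0.0011)³) = 7.8×10⁻⁵
Q_c = 7.8×10⁻⁵ < K_c = 1.9×10⁻⁴: net forward reaction.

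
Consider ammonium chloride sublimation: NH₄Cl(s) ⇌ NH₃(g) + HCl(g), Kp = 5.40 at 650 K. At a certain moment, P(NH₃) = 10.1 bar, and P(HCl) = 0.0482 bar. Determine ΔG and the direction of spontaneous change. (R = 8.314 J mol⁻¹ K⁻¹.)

(NH₄Cl is a pure solid — omitted from Qp.)
Qp = P(NH₃)·P(HCl) = (10.1)·(0.0482) = 0.487
ΔG = RT ln(Qp/Kp) = (8.314 J mol⁻¹ K⁻¹)(650 K) × ln(0.487/5.40)
   = (5.404 kJ/mol)(-2.406) = -13.0 kJ/mol
ΔG < 0, so the forward reaction is spontaneous (proceeds forward).

ΔG = -13.0 kJ/mol; the forward reaction is spontaneous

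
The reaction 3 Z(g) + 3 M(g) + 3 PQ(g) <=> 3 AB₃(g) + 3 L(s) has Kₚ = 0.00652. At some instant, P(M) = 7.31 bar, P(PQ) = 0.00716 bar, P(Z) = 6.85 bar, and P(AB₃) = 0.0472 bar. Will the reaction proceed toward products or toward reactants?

to the right

(L is a pure solid — omitted from Qₚ.)
Qₚ = P(AB₃)³ / (P(Z)³·P(M)³·P(PQ)³) = (0.0472)³ / ((6.85)³·(7.31)³·(0.00716)³) = 0.00228
Qₚ = 0.00228 < Kₚ = 0.00652, so the forward reaction proceeds.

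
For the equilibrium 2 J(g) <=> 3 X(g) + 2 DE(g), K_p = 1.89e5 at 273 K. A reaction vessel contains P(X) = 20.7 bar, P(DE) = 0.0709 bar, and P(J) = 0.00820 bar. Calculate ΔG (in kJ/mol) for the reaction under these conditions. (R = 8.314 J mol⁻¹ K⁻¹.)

Q_p = P(X)³·P(DE)² / P(J)² = (20.7)³·(0.0709)² / (0.00820)² = 6.63e5
ΔG = RT ln(Q_p/K_p) = (8.314 J mol⁻¹ K⁻¹)(273 K) × ln(6.63e5/1.89e5)
   = (2.270 kJ/mol)(1.255) = 2.85 kJ/mol
ΔG > 0, so the forward reaction is non-spontaneous (proceeds in reverse).

ΔG = 2.85 kJ/mol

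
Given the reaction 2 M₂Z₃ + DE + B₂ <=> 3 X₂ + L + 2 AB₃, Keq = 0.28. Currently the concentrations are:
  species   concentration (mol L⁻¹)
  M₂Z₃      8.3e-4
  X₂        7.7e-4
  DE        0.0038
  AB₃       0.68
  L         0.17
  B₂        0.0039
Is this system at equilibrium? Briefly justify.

no; Q > K, reaction proceeds in reverse

Q = [X₂]³·[L]·[AB₃]² / ([M₂Z₃]²·[DE]·[B₂]) = (7.7e-4)³·(0.17)·(0.68)² / ((8.3e-4)²·(0.0038)·(0.0039)) = 3.5
Q = 3.5 > Keq = 0.28: net reverse reaction.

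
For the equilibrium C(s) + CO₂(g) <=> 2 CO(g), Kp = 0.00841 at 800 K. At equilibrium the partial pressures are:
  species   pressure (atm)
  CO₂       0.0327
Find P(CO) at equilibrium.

P(CO) = 0.0166 atm

(C is a pure solid — omitted from Kp.)
At equilibrium, Kp = P(CO)² / P(CO₂) = 0.00841.
(P(CO))² / (0.0327) = 0.00841
P(CO)² = 2.75×10⁻⁴ ⇒ P(CO) = 0.0166 atm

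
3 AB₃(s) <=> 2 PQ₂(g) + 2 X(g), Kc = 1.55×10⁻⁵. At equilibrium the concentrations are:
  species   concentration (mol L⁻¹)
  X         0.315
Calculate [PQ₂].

(AB₃ is a pure solid — omitted from Kc.)
At equilibrium, Kc = [PQ₂]²·[X]² = 1.55×10⁻⁵.
([PQ₂])²·(0.315)² = 1.55×10⁻⁵
[PQ₂]² = 1.56×10⁻⁴ ⇒ [PQ₂] = 0.0125 mol L⁻¹

[PQ₂] = 0.0125 mol L⁻¹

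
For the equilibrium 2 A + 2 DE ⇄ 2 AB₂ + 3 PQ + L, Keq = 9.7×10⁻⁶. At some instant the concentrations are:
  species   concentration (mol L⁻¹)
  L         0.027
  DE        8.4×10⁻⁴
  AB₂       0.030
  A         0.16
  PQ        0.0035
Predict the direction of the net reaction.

in the reverse direction

Q = [AB₂]²·[PQ]³·[L] / ([A]²·[DE]²) = (0.030)²·(0.0035)³·(0.027) / ((0.16)²·(8.4×10⁻⁴)²) = 5.8×10⁻⁵
Q = 5.8×10⁻⁵ > Keq = 9.7×10⁻⁶, so the reverse reaction proceeds.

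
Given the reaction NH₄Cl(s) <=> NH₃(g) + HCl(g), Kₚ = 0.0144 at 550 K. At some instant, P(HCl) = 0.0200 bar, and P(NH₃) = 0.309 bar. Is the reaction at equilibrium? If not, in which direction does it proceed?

in the forward direction

(NH₄Cl is a pure solid — omitted from Qₚ.)
Qₚ = P(NH₃)·P(HCl) = (0.309)·(0.0200) = 0.00618
Qₚ = 0.00618 < Kₚ = 0.0144, so the forward reaction proceeds.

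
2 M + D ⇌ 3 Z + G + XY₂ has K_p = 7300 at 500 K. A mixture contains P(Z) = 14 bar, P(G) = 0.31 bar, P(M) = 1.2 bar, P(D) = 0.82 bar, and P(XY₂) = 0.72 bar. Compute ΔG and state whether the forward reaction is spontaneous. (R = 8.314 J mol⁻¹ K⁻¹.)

Q_p = P(Z)³·P(G)·P(XY₂) / (P(M)²·P(D)) = (14)³·(0.31)·(0.72) / ((1.2)²·(0.82)) = 519
ΔG = RT ln(Q_p/K_p) = (8.314 J mol⁻¹ K⁻¹)(500 K) × ln(519/7300)
   = (4.157 kJ/mol)(-2.644) = -11.0 kJ/mol
ΔG < 0, so the forward reaction is spontaneous (proceeds forward).

ΔG = -11.0 kJ/mol; the forward reaction is spontaneous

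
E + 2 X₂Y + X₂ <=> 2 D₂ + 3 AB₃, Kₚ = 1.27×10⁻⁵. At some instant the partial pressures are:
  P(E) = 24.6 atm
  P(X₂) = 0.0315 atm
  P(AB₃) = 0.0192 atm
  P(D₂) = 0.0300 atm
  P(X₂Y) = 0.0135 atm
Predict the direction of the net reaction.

to the left

Qₚ = P(D₂)²·P(AB₃)³ / (P(E)·P(X₂Y)²·P(X₂)) = (0.0300)²·(0.0192)³ / ((24.6)·(0.0135)²·(0.0315)) = 4.51×10⁻⁵
Qₚ = 4.51×10⁻⁵ > Kₚ = 1.27×10⁻⁵, so the reverse reaction proceeds.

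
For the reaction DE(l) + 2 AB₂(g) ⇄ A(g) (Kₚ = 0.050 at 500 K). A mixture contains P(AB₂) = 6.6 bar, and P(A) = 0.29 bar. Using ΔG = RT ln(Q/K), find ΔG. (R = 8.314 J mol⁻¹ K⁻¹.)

ΔG = -8.38 kJ/mol

(DE is a pure liquid — omitted from Qₚ.)
Qₚ = P(A) / P(AB₂)² = (0.29) / (6.6)² = 0.00666
ΔG = RT ln(Qₚ/Kₚ) = (8.314 J mol⁻¹ K⁻¹)(500 K) × ln(0.00666/0.050)
   = (4.157 kJ/mol)(-2.016) = -8.38 kJ/mol
ΔG < 0, so the forward reaction is spontaneous (proceeds forward).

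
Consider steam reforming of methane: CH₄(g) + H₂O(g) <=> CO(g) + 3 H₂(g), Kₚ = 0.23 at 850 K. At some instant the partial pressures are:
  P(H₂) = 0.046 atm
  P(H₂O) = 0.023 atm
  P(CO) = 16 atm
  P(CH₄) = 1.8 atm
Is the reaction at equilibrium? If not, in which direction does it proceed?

forward (toward products)

Qₚ = P(CO)·P(H₂)³ / (P(CH₄)·P(H₂O)) = (16)·(0.046)³ / ((1.8)·(0.023)) = 0.038
Qₚ = 0.038 < Kₚ = 0.23, so the forward reaction proceeds.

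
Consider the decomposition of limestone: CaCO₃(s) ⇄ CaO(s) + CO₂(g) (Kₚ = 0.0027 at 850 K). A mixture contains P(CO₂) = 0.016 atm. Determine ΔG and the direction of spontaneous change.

(CaCO₃, CaO are pure solids — omitted from Qₚ.)
Qₚ = P(CO₂) = 0.0160
ΔG = RT ln(Qₚ/Kₚ) = (8.314 J mol⁻¹ K⁻¹)(850 K) × ln(0.0160/0.0027)
   = (7.067 kJ/mol)(1.779) = 12.6 kJ/mol
ΔG > 0, so the forward reaction is non-spontaneous (proceeds in reverse).

ΔG = 12.6 kJ/mol; the forward reaction is non-spontaneous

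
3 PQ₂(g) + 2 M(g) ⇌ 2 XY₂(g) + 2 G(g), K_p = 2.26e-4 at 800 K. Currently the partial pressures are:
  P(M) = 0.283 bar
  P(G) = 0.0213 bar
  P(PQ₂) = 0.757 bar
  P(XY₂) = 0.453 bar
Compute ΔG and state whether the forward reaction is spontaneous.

Q_p = P(XY₂)²·P(G)² / (P(PQ₂)³·P(M)²) = (0.453)²·(0.0213)² / ((0.757)³·(0.283)²) = 0.00268
ΔG = RT ln(Q_p/K_p) = (8.314 J mol⁻¹ K⁻¹)(800 K) × ln(0.00268/2.26e-4)
   = (6.651 kJ/mol)(2.473) = 16.4 kJ/mol
ΔG > 0, so the forward reaction is non-spontaneous (proceeds in reverse).

ΔG = 16.4 kJ/mol; the forward reaction is non-spontaneous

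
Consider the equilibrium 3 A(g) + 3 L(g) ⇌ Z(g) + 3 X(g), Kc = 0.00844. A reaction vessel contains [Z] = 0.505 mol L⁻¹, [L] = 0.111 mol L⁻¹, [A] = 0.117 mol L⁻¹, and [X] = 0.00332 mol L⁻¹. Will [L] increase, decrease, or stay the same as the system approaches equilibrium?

Qc = [Z]·[X]³ / ([A]³·[L]³) = (0.505)·(0.00332)³ / ((0.117)³·(0.111)³) = 0.00844
Qc = 0.00844 = Kc; the system is at equilibrium.

stay the same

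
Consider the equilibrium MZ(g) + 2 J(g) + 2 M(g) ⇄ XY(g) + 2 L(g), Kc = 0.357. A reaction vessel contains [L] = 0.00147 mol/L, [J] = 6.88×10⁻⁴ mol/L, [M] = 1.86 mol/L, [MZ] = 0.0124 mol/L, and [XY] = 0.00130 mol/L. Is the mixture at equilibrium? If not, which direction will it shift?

Qc = [XY]·[L]² / ([MZ]·[J]²·[M]²) = (0.00130)·(0.00147)² / ((0.0124)·(6.88×10⁻⁴)²·(1.86)²) = 0.138
Qc = 0.138 < Kc = 0.357: net forward reaction.

no; Q < K, reaction proceeds forward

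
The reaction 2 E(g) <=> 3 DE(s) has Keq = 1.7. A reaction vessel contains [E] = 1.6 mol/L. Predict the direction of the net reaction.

in the forward direction

(DE is a pure solid — omitted from Q.)
Q = 1 / [E]² = 1 / (1.6)² = 0.39
Q = 0.39 < Keq = 1.7, so the forward reaction proceeds.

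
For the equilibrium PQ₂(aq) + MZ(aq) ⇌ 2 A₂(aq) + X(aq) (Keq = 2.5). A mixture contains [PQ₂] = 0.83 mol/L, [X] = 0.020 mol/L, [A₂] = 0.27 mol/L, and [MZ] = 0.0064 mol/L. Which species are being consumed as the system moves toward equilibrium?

PQ₂, MZ (reactants)

Q = [A₂]²·[X] / ([PQ₂]·[MZ]) = (0.27)²·(0.020) / ((0.83)·(0.0064)) = 0.27
Q = 0.27 < Keq = 2.5: net forward reaction.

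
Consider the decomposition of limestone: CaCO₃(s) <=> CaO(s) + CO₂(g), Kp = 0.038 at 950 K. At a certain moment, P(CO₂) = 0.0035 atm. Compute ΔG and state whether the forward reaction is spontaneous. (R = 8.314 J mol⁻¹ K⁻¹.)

ΔG = -18.8 kJ/mol; the forward reaction is spontaneous

(CaCO₃, CaO are pure solids — omitted from Qp.)
Qp = P(CO₂) = 0.00350
ΔG = RT ln(Qp/Kp) = (8.314 J mol⁻¹ K⁻¹)(950 K) × ln(0.00350/0.038)
   = (7.898 kJ/mol)(-2.385) = -18.8 kJ/mol
ΔG < 0, so the forward reaction is spontaneous (proceeds forward).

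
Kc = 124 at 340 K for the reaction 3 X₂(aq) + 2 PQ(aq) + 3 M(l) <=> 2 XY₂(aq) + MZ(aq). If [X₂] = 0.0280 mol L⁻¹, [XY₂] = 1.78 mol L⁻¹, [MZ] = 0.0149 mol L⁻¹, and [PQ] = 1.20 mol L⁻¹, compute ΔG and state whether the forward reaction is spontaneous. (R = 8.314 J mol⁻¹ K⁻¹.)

ΔG = 7.03 kJ/mol; the forward reaction is non-spontaneous

(M is a pure liquid — omitted from Qc.)
Qc = [XY₂]²·[MZ] / ([X₂]³·[PQ]²) = (1.78)²·(0.0149) / ((0.0280)³·(1.20)²) = 1490
ΔG = RT ln(Qc/Kc) = (8.314 J mol⁻¹ K⁻¹)(340 K) × ln(1490/124)
   = (2.827 kJ/mol)(2.486) = 7.03 kJ/mol
ΔG > 0, so the forward reaction is non-spontaneous (proceeds in reverse).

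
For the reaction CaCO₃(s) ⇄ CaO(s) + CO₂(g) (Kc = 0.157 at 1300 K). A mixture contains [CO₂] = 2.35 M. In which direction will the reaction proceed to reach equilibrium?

(CaCO₃, CaO are pure solids — omitted from Qc.)
Qc = [CO₂] = 2.35
Qc = 2.35 > Kc = 0.157, so the reverse reaction proceeds.

in the reverse direction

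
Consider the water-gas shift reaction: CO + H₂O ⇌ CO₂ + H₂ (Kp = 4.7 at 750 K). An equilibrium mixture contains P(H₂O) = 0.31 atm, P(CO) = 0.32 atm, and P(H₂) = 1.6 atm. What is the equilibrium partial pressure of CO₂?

At equilibrium, Kp = P(CO₂)·P(H₂) / (P(CO)·P(H₂O)) = 4.7.
(P(CO₂))·(1.6) / ((0.32)·(0.31)) = 4.7
P(CO₂) = 0.291 = 0.29 atm

P(CO₂) = 0.29 atm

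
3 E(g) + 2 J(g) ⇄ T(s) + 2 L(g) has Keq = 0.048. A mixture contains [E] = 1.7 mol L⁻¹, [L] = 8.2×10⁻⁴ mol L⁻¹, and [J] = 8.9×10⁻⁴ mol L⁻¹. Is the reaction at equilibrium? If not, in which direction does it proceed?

reverse (toward reactants)

(T is a pure solid — omitted from Q.)
Q = [L]² / ([E]³·[J]²) = (8.2×10⁻⁴)² / ((1.7)³·(8.9×10⁻⁴)²) = 0.17
Q = 0.17 > Keq = 0.048, so the reverse reaction proceeds.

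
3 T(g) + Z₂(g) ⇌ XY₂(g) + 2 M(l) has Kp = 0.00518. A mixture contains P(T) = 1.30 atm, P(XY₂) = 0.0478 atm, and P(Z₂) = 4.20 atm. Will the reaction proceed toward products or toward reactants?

neither direction; the system is at equilibrium

(M is a pure liquid — omitted from Qp.)
Qp = P(XY₂) / (P(T)³·P(Z₂)) = (0.0478) / ((1.30)³·(4.20)) = 0.00518
Qp = 0.00518 = Kp, so the system is already at equilibrium.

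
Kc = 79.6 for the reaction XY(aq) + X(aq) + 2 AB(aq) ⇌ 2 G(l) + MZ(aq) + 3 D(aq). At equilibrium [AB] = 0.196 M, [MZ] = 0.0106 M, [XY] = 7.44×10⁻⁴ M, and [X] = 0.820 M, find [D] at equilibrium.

[D] = 0.560 M

(G is a pure liquid — omitted from Kc.)
At equilibrium, Kc = [MZ]·[D]³ / ([XY]·[X]·[AB]²) = 79.6.
(0.0106)·([D])³ / ((7.44×10⁻⁴)·(0.820)·(0.196)²) = 79.6
[D]³ = 0.176 ⇒ [D] = 0.560 M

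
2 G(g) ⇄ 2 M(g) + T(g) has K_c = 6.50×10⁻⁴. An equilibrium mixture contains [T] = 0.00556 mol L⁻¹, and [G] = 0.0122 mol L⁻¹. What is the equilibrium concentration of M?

[M] = 0.00417 mol L⁻¹

At equilibrium, K_c = [M]²·[T] / [G]² = 6.50×10⁻⁴.
([M])²·(0.00556) / (0.0122)² = 6.50×10⁻⁴
[M]² = 1.74×10⁻⁵ ⇒ [M] = 0.00417 mol L⁻¹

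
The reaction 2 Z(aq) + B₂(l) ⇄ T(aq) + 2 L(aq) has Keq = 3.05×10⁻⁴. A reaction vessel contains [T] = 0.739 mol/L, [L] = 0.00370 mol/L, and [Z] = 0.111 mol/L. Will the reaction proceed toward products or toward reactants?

in the reverse direction

(B₂ is a pure liquid — omitted from Q.)
Q = [T]·[L]² / [Z]² = (0.739)·(0.00370)² / (0.111)² = 8.21×10⁻⁴
Q = 8.21×10⁻⁴ > Keq = 3.05×10⁻⁴, so the reverse reaction proceeds.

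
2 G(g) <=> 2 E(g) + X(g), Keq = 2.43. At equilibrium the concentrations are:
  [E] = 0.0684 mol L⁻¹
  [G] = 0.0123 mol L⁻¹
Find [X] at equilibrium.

[X] = 0.0786 mol L⁻¹

At equilibrium, Keq = [E]²·[X] / [G]² = 2.43.
(0.0684)²·([X]) / (0.0123)² = 2.43
[X] = 0.0786 mol L⁻¹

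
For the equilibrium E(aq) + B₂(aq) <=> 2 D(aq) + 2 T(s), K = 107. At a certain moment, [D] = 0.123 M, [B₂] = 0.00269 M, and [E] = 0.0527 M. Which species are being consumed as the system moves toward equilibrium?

(T is a pure solid — omitted from Q.)
Q = [D]² / ([E]·[B₂]) = (0.123)² / ((0.0527)·(0.00269)) = 107
Q = 107 = K; the system is at equilibrium.

none (at equilibrium)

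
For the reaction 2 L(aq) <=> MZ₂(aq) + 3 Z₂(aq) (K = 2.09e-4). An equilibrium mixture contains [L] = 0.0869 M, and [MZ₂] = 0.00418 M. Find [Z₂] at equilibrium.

At equilibrium, K = [MZ₂]·[Z₂]³ / [L]² = 2.09e-4.
(0.00418)·([Z₂])³ / (0.0869)² = 2.09e-4
[Z₂]³ = 3.78e-4 ⇒ [Z₂] = 0.0723 M

[Z₂] = 0.0723 M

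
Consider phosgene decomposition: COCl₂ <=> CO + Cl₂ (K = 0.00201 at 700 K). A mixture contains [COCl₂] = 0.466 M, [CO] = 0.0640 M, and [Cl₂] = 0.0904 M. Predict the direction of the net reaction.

Q = [CO]·[Cl₂] / [COCl₂] = (0.0640)·(0.0904) / (0.466) = 0.0124
Q = 0.0124 > K = 0.00201, so the reverse reaction proceeds.

in the reverse direction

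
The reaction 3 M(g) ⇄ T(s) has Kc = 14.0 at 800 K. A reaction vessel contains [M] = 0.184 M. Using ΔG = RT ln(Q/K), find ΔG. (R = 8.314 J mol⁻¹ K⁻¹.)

ΔG = 16.2 kJ/mol

(T is a pure solid — omitted from Qc.)
Qc = 1 / [M]³ = 1 / (0.184)³ = 161
ΔG = RT ln(Qc/Kc) = (8.314 J mol⁻¹ K⁻¹)(800 K) × ln(161/14.0)
   = (6.651 kJ/mol)(2.442) = 16.2 kJ/mol
ΔG > 0, so the forward reaction is non-spontaneous (proceeds in reverse).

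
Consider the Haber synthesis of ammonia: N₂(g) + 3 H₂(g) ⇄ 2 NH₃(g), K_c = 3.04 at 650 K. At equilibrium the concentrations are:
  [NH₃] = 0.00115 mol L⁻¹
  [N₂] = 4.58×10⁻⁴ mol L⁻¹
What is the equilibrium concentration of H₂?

[H₂] = 0.0983 mol L⁻¹

At equilibrium, K_c = [NH₃]² / ([N₂]·[H₂]³) = 3.04.
(0.00115)² / ((4.58×10⁻⁴)·([H₂])³) = 3.04
[H₂]³ = 9.50×10⁻⁴ ⇒ [H₂] = 0.0983 mol L⁻¹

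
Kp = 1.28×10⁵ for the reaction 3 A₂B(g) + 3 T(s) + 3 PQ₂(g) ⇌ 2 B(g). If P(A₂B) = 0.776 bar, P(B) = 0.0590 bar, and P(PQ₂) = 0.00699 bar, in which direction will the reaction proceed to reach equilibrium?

forward (toward products)

(T is a pure solid — omitted from Qp.)
Qp = P(B)² / (P(A₂B)³·P(PQ₂)³) = (0.0590)² / ((0.776)³·(0.00699)³) = 21800
Qp = 21800 < Kp = 1.28×10⁵, so the forward reaction proceeds.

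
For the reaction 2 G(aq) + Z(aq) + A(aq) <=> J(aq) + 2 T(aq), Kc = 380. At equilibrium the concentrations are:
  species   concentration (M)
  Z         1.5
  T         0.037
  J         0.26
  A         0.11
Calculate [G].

[G] = 0.0024 M

At equilibrium, Kc = [J]·[T]² / ([G]²·[Z]·[A]) = 380.
(0.26)·(0.037)² / (([G])²·(1.5)·(0.11)) = 380
[G]² = 5.68×10⁻⁶ ⇒ [G] = 0.0024 M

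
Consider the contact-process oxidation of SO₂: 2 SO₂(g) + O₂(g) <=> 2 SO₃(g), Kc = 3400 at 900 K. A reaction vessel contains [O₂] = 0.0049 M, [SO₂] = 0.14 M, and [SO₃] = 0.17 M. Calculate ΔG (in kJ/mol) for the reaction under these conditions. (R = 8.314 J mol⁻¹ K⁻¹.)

Qc = [SO₃]² / ([SO₂]²·[O₂]) = (0.17)² / ((0.14)²·(0.0049)) = 301
ΔG = RT ln(Qc/Kc) = (8.314 J mol⁻¹ K⁻¹)(900 K) × ln(301/3400)
   = (7.483 kJ/mol)(-2.424) = -18.1 kJ/mol
ΔG < 0, so the forward reaction is spontaneous (proceeds forward).

ΔG = -18.1 kJ/mol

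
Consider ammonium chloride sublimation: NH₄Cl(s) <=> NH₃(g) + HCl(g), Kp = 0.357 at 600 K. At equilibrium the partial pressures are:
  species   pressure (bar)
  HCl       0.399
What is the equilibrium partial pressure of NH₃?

P(NH₃) = 0.895 bar

(NH₄Cl is a pure solid — omitted from Kp.)
At equilibrium, Kp = P(NH₃)·P(HCl) = 0.357.
(P(NH₃))·(0.399) = 0.357
P(NH₃) = 0.895 bar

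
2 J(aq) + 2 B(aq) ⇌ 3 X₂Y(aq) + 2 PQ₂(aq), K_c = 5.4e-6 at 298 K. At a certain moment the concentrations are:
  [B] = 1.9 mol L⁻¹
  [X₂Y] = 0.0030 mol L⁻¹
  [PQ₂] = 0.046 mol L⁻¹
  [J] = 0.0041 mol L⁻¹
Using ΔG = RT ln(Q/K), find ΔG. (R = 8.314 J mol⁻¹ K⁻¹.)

ΔG = -4.33 kJ/mol

Q_c = [X₂Y]³·[PQ₂]² / ([J]²·[B]²) = (0.0030)³·(0.046)² / ((0.0041)²·(1.9)²) = 9.41e-7
ΔG = RT ln(Q_c/K_c) = (8.314 J mol⁻¹ K⁻¹)(298 K) × ln(9.41e-7/5.4e-6)
   = (2.478 kJ/mol)(-1.747) = -4.33 kJ/mol
ΔG < 0, so the forward reaction is spontaneous (proceeds forward).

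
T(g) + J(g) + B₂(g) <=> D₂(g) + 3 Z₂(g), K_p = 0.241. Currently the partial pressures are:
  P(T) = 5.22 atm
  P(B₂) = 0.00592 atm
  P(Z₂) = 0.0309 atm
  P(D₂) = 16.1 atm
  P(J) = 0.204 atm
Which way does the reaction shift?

Q_p = P(D₂)·P(Z₂)³ / (P(T)·P(J)·P(B₂)) = (16.1)·(0.0309)³ / ((5.22)·(0.204)·(0.00592)) = 0.0753
Q_p = 0.0753 < K_p = 0.241, so the forward reaction proceeds.

to the right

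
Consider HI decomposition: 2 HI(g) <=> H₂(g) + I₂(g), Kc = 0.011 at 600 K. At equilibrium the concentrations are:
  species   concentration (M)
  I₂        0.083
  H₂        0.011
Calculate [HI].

[HI] = 0.29 M

At equilibrium, Kc = [H₂]·[I₂] / [HI]² = 0.011.
(0.011)·(0.083) / ([HI])² = 0.011
[HI]² = 0.0830 ⇒ [HI] = 0.29 M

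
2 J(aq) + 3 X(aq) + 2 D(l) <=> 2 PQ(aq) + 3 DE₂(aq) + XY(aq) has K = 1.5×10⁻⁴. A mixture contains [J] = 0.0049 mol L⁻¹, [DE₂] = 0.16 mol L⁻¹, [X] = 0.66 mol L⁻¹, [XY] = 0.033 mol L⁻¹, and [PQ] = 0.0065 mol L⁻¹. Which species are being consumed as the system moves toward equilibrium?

PQ, DE₂, XY (products)

(D is a pure liquid — omitted from Q.)
Q = [PQ]²·[DE₂]³·[XY] / ([J]²·[X]³) = (0.0065)²·(0.16)³·(0.033) / ((0.0049)²·(0.66)³) = 8.3×10⁻⁴
Q = 8.3×10⁻⁴ > K = 1.5×10⁻⁴: net reverse reaction.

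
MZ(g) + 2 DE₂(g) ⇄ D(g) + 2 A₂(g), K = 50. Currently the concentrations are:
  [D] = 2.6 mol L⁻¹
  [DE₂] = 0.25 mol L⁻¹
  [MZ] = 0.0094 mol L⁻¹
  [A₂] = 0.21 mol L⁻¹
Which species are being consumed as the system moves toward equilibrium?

Q = [D]·[A₂]² / ([MZ]·[DE₂]²) = (2.6)·(0.21)² / ((0.0094)·(0.25)²) = 200
Q = 200 > K = 50: net reverse reaction.

D, A₂ (products)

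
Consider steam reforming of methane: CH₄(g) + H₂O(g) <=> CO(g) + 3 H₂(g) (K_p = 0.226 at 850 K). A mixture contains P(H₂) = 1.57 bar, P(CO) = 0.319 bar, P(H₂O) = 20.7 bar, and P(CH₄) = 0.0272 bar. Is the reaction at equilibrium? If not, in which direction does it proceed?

Q_p = P(CO)·P(H₂)³ / (P(CH₄)·P(H₂O)) = (0.319)·(1.57)³ / ((0.0272)·(20.7)) = 2.19
Q_p = 2.19 > K_p = 0.226, so the reverse reaction proceeds.

in the reverse direction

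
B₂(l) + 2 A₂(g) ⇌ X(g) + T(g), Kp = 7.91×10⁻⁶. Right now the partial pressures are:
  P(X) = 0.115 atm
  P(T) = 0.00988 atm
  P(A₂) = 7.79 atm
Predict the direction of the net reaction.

in the reverse direction

(B₂ is a pure liquid — omitted from Qp.)
Qp = P(X)·P(T) / P(A₂)² = (0.115)·(0.00988) / (7.79)² = 1.87×10⁻⁵
Qp = 1.87×10⁻⁵ > Kp = 7.91×10⁻⁶, so the reverse reaction proceeds.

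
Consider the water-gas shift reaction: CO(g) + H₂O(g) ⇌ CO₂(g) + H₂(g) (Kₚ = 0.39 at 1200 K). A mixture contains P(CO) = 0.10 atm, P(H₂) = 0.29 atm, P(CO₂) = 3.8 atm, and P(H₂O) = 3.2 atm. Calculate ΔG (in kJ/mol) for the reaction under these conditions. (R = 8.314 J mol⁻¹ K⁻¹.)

ΔG = 21.7 kJ/mol

Qₚ = P(CO₂)·P(H₂) / (P(CO)·P(H₂O)) = (3.8)·(0.29) / ((0.10)·(3.2)) = 3.44
ΔG = RT ln(Qₚ/Kₚ) = (8.314 J mol⁻¹ K⁻¹)(1200 K) × ln(3.44/0.39)
   = (9.977 kJ/mol)(2.177) = 21.7 kJ/mol
ΔG > 0, so the forward reaction is non-spontaneous (proceeds in reverse).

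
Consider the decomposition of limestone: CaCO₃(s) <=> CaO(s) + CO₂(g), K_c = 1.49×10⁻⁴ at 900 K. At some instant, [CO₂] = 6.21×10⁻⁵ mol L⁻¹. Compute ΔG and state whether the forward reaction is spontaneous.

ΔG = -6.55 kJ/mol; the forward reaction is spontaneous

(CaCO₃, CaO are pure solids — omitted from Q_c.)
Q_c = [CO₂] = 6.21×10⁻⁵
ΔG = RT ln(Q_c/K_c) = (8.314 J mol⁻¹ K⁻¹)(900 K) × ln(6.21×10⁻⁵/1.49×10⁻⁴)
   = (7.483 kJ/mol)(-0.8752) = -6.55 kJ/mol
ΔG < 0, so the forward reaction is spontaneous (proceeds forward).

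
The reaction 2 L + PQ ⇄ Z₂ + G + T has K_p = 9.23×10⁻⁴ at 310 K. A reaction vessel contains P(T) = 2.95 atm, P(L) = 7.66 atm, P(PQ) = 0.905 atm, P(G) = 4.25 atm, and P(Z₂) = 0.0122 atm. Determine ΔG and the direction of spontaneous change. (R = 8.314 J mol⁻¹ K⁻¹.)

ΔG = 2.93 kJ/mol; the forward reaction is non-spontaneous

Q_p = P(Z₂)·P(G)·P(T) / (P(L)²·P(PQ)) = (0.0122)·(4.25)·(2.95) / ((7.66)²·(0.905)) = 0.00288
ΔG = RT ln(Q_p/K_p) = (8.314 J mol⁻¹ K⁻¹)(310 K) × ln(0.00288/9.23×10⁻⁴)
   = (2.577 kJ/mol)(1.138) = 2.93 kJ/mol
ΔG > 0, so the forward reaction is non-spontaneous (proceeds in reverse).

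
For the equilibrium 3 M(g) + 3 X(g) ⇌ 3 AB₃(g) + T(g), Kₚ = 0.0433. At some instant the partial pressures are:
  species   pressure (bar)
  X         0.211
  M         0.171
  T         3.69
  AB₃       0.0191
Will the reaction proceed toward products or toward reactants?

in the reverse direction

Qₚ = P(AB₃)³·P(T) / (P(M)³·P(X)³) = (0.0191)³·(3.69) / ((0.171)³·(0.211)³) = 0.547
Qₚ = 0.547 > Kₚ = 0.0433, so the reverse reaction proceeds.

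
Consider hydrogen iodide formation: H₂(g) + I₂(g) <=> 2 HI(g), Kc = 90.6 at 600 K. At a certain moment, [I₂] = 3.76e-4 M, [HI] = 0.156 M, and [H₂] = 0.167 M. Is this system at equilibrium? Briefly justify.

no; Q > K, reaction proceeds in reverse

Qc = [HI]² / ([H₂]·[I₂]) = (0.156)² / ((0.167)·(3.76e-4)) = 388
Qc = 388 > Kc = 90.6: net reverse reaction.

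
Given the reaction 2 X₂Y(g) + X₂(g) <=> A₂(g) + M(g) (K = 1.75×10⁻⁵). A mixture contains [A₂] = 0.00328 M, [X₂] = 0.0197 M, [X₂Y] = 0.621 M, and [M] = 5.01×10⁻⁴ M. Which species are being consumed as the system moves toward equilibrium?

A₂, M (products)

Q = [A₂]·[M] / ([X₂Y]²·[X₂]) = (0.00328)·(5.01×10⁻⁴) / ((0.621)²·(0.0197)) = 2.16×10⁻⁴
Q = 2.16×10⁻⁴ > K = 1.75×10⁻⁵: net reverse reaction.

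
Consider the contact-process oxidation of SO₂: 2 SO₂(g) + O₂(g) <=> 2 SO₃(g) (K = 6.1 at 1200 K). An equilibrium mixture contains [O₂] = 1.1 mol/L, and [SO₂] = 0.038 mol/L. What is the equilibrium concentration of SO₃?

[SO₃] = 0.098 mol/L

At equilibrium, K = [SO₃]² / ([SO₂]²·[O₂]) = 6.1.
([SO₃])² / ((0.038)²·(1.1)) = 6.1
[SO₃]² = 0.00969 ⇒ [SO₃] = 0.098 mol/L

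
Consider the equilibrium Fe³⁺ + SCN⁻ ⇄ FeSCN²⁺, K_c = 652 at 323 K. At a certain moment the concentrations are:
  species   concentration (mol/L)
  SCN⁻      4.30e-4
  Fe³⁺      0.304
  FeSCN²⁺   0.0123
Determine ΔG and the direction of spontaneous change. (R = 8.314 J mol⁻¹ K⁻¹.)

Q_c = [FeSCN²⁺] / ([Fe³⁺]·[SCN⁻]) = (0.0123) / ((0.304)·(4.30e-4)) = 94.1
ΔG = RT ln(Q_c/K_c) = (8.314 J mol⁻¹ K⁻¹)(323 K) × ln(94.1/652)
   = (2.685 kJ/mol)(-1.936) = -5.20 kJ/mol
ΔG < 0, so the forward reaction is spontaneous (proceeds forward).

ΔG = -5.20 kJ/mol; the forward reaction is spontaneous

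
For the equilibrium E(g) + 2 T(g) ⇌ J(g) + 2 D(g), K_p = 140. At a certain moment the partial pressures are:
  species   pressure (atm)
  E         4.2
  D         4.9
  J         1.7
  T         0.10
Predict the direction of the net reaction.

to the left

Q_p = P(J)·P(D)² / (P(E)·P(T)²) = (1.7)·(4.9)² / ((4.2)·(0.10)²) = 970
Q_p = 970 > K_p = 140, so the reverse reaction proceeds.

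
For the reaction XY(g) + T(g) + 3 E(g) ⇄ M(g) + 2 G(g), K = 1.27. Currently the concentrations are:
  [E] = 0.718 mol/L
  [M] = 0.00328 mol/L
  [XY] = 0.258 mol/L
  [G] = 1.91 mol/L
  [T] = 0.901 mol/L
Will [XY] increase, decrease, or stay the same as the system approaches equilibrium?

decrease

Q = [M]·[G]² / ([XY]·[T]·[E]³) = (0.00328)·(1.91)² / ((0.258)·(0.901)·(0.718)³) = 0.139
Q = 0.139 < K = 1.27: net forward reaction.
XY is a reactant, so it decreases.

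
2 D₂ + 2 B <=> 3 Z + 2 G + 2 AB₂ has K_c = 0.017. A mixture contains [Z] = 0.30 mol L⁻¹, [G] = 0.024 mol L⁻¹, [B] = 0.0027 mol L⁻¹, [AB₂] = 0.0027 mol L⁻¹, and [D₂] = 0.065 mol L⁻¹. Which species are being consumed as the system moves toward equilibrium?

Q_c = [Z]³·[G]²·[AB₂]² / ([D₂]²·[B]²) = (0.30)³·(0.024)²·(0.0027)² / ((0.065)²·(0.0027)²) = 0.0037
Q_c = 0.0037 < K_c = 0.017: net forward reaction.

D₂, B (reactants)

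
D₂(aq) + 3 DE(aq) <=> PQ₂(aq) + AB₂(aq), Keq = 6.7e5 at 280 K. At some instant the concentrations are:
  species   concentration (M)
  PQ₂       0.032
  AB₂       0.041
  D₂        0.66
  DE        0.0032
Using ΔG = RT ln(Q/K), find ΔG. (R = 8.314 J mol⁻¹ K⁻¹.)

ΔG = -5.59 kJ/mol

Q = [PQ₂]·[AB₂] / ([D₂]·[DE]³) = (0.032)·(0.041) / ((0.66)·(0.0032)³) = 60700
ΔG = RT ln(Q/Keq) = (8.314 J mol⁻¹ K⁻¹)(280 K) × ln(60700/6.7e5)
   = (2.328 kJ/mol)(-2.401) = -5.59 kJ/mol
ΔG < 0, so the forward reaction is spontaneous (proceeds forward).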